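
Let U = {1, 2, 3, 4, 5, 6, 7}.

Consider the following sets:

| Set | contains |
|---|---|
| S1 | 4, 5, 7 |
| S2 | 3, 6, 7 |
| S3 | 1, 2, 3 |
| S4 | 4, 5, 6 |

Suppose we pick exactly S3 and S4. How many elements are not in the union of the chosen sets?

Union of S3, S4 = {1, 2, 3, 4, 5, 6}.
Not covered: 7 — 1 element.

1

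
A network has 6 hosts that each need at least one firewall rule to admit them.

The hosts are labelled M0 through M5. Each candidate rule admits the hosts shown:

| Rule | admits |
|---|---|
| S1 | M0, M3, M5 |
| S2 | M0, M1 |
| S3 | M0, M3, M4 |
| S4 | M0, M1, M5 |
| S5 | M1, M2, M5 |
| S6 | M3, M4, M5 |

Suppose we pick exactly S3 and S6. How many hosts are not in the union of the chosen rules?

2

Union of S3, S6 = {M0, M3, M4, M5}.
Not covered: M1, M2 — 2 hosts.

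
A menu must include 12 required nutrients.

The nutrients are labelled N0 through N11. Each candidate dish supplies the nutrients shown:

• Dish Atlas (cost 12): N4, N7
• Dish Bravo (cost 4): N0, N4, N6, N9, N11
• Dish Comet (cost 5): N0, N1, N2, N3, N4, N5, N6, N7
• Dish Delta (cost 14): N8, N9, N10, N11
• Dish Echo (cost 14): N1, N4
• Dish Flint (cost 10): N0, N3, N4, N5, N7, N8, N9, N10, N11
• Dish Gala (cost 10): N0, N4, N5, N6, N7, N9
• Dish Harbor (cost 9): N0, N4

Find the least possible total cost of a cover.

Comet, Flint together cover every nutrient (Comet ∪ Flint = {N0, N1, N2, N3, N4, N5, N6, N7, N8, N9, N10, N11}); total cost 5 + 10 = 15.
The greedy pick Comet, Bravo, Flint costs 19; no covering selection beats 15.

15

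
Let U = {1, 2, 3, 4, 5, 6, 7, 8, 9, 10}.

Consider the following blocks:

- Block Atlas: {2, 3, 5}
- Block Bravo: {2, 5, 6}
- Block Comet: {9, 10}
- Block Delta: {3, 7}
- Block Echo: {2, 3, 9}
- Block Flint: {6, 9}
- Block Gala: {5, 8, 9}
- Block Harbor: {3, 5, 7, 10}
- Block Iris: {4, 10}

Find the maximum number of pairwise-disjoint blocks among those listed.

Atlas, Flint, Iris are pairwise disjoint (Atlas={2,3,5}; Flint={6,9}; Iris={4,10}).
Every remaining block overlaps one of these, and no 4 of the listed blocks are pairwise disjoint, so 3 is the maximum.

3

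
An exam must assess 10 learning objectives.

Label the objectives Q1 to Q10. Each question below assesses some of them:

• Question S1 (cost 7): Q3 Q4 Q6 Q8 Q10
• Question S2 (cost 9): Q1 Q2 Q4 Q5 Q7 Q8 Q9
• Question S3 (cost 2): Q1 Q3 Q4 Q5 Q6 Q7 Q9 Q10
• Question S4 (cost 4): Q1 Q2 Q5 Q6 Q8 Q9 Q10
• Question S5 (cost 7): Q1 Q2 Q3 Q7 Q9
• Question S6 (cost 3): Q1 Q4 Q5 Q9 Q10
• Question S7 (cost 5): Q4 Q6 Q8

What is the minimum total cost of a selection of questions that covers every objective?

S3, S4 together cover every objective (S3 ∪ S4 = {Q1, Q2, Q3, Q4, Q5, Q6, Q7, Q8, Q9, Q10}); total cost 2 + 4 = 6.
No covering selection has total cost below 6.

6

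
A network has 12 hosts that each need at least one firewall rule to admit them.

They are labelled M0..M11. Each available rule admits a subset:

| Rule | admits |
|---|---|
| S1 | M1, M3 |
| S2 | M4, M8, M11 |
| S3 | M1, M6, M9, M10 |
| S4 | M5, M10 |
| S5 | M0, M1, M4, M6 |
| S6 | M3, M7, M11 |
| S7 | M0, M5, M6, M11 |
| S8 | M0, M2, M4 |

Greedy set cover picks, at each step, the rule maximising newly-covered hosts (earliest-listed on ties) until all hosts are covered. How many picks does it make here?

Greedy: pick S3 (covers 4 new) → pick S2 (covers 3 new) → pick S6 (covers 2 new) → pick S7 (covers 2 new) → pick S8 (covers 1 new). Total picks: 5.

5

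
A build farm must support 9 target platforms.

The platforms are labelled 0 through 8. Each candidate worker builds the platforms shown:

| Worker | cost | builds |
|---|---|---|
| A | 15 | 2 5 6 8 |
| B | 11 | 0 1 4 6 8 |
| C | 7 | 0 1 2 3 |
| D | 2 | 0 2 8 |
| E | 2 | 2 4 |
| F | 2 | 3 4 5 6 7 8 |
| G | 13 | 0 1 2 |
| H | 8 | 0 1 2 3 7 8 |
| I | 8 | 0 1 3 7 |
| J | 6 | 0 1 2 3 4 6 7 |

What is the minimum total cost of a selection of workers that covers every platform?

F, J together cover every platform (F ∪ J = {0, 1, 2, 3, 4, 5, 6, 7, 8}); total cost 2 + 6 = 8.
The greedy pick F, D, J costs 10; no covering selection beats 8.

8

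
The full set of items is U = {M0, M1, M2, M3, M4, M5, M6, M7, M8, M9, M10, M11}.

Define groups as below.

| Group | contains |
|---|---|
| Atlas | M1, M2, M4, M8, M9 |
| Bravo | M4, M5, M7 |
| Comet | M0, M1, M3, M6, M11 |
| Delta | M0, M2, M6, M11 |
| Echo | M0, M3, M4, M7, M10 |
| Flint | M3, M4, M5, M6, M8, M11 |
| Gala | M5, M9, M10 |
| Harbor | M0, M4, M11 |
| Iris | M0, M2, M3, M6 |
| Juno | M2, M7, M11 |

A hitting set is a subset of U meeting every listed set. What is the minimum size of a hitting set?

Take H = {M0, M2, M5}. Each listed group contains at least one of these, so H is a hitting set of size 3.
No choice of 2 items meets every group, so 3 is the minimum.

3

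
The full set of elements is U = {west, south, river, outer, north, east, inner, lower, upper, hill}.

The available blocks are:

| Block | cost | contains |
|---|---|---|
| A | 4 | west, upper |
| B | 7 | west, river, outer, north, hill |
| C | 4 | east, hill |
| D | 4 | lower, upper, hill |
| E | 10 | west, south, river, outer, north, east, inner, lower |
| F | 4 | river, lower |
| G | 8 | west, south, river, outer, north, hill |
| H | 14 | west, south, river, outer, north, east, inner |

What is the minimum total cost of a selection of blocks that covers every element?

14

D, E together cover every element (D ∪ E = {west, south, river, outer, north, east, inner, lower, upper, hill}); total cost 4 + 10 = 14.
No covering selection has total cost below 14.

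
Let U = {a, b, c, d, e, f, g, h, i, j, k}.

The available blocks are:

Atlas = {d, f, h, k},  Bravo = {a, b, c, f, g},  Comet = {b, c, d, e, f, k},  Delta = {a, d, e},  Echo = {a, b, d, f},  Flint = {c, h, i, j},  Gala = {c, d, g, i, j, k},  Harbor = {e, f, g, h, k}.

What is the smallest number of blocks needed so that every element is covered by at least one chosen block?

Echo and Gala and Harbor together: Echo ∪ Gala ∪ Harbor = {a, b, c, d, e, f, g, h, i, j, k} — every element is covered.
No 2 of the 8 blocks cover everything (all 28 combinations miss at least one element), so 3 is optimal.

3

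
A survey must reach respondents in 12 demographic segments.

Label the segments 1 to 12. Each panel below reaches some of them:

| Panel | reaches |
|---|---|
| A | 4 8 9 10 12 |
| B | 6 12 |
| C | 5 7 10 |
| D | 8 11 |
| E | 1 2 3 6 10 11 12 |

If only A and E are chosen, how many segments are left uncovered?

Union of A, E = {1, 2, 3, 4, 6, 8, 9, 10, 11, 12}.
Not covered: 5, 7 — 2 segments.

2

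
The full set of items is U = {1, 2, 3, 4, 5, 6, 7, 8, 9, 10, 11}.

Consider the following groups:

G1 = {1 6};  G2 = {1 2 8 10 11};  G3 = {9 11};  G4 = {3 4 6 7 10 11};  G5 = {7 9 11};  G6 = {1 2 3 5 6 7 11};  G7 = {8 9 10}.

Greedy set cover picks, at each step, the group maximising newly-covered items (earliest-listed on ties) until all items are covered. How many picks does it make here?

3

Greedy: pick G6 (covers 7 new) → pick G7 (covers 3 new) → pick G4 (covers 1 new). Total picks: 3.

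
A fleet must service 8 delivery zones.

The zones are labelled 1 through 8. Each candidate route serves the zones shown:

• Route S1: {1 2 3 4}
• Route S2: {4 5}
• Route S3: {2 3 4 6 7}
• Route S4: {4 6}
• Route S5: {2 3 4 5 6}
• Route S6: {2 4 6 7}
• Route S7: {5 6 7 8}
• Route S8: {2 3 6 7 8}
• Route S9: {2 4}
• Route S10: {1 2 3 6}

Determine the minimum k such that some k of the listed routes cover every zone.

2

S1 and S7 together: S1 ∪ S7 = {1, 2, 3, 4, 5, 6, 7, 8} — every zone is covered.
No single route has all 8 zones (the largest, S3, has 5), so 2 is optimal.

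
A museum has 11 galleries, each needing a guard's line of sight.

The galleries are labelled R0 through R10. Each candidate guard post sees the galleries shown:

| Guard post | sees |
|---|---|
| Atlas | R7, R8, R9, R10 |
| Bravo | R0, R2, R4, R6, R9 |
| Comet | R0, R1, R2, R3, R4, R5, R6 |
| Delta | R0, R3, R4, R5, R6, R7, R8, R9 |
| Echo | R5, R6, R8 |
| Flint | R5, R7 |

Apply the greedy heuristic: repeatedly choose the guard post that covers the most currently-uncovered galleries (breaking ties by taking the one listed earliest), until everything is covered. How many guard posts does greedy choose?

Greedy: pick Delta (covers 8 new) → pick Comet (covers 2 new) → pick Atlas (covers 1 new). Total picks: 3.
(The true minimum cover uses only 2 guard posts, so greedy is not optimal here.)

3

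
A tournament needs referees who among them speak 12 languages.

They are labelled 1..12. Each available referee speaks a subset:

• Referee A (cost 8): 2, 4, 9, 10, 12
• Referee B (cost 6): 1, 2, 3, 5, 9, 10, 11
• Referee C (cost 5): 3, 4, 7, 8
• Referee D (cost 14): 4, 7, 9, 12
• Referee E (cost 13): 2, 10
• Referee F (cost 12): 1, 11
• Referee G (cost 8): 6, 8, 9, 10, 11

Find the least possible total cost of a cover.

27

A, B, C, G together cover every language (A ∪ B ∪ C ∪ G = {1, 2, 3, 4, 5, 6, 7, 8, 9, 10, 11, 12}); total cost 8 + 6 + 5 + 8 = 27.
No covering selection has total cost below 27.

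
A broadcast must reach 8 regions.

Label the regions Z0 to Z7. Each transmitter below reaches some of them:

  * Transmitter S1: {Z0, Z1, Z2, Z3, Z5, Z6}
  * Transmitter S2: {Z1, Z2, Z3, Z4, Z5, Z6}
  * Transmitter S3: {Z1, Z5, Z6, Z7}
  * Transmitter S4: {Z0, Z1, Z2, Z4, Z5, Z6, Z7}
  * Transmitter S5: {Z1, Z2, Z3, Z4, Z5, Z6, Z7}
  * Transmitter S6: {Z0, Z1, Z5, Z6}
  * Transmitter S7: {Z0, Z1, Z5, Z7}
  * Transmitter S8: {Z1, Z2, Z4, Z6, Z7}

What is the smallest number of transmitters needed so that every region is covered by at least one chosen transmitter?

2

S1 and S8 together: S1 ∪ S8 = {Z0, Z1, Z2, Z3, Z4, Z5, Z6, Z7} — every region is covered.
No single transmitter has all 8 regions (the largest, S4, has 7), so 2 is optimal.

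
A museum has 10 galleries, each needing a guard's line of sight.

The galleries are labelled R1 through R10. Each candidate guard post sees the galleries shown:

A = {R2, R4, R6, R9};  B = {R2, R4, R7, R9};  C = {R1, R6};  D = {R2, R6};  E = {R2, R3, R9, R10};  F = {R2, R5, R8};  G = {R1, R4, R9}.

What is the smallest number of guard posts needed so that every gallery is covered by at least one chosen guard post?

4

Take {B, C, E, F}. Their union is {R1, R2, R3, R4, R5, R6, R7, R8, R9, R10}, which is all 10 galleries.
Only E contains R3, so E is forced; the remaining 6 galleries need at least 3 more guard posts (each remaining guard post adds at most 2) — so at least 4 guard posts are needed, and 4 is optimal.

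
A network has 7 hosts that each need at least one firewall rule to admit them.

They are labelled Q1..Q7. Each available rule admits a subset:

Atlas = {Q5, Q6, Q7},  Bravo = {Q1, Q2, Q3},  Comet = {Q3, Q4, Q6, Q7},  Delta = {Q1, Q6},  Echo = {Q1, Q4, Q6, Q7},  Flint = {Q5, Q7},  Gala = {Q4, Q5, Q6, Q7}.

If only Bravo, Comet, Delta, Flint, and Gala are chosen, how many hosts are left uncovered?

Union of Bravo, Comet, Delta, Flint, Gala = {Q1, Q2, Q3, Q4, Q5, Q6, Q7} — that's every host, so 0 are uncovered.

0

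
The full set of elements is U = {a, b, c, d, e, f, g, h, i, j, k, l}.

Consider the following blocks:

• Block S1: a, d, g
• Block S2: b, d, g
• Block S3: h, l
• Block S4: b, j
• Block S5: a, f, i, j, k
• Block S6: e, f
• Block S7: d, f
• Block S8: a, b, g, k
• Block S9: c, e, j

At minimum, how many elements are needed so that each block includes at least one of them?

4

Take T = {f, g, j, l}. Each listed block contains at least one of these, so T is a hitting set of size 4.
The blocks S3, S7, S8, S9 are pairwise disjoint, so any hitting set needs a separate element for each — at least 4. Hence 4 is optimal.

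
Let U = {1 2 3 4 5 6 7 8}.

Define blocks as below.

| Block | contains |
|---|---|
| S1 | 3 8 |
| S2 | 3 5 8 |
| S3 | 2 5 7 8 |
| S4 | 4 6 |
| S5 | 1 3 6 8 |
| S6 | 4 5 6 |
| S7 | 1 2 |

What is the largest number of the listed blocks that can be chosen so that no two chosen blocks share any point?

S1, S6, S7 are pairwise disjoint (S1={3,8}; S6={4,5,6}; S7={1,2}).
Every remaining block overlaps one of these, and no 4 of the listed blocks are pairwise disjoint, so 3 is the maximum.

3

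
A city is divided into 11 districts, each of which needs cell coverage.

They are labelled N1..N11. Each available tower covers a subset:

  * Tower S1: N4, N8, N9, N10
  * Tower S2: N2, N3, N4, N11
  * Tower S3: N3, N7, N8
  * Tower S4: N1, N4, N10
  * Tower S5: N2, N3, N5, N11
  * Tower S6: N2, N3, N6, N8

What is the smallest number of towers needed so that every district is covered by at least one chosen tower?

5

S1 and S3 and S4 and S5 and S6 together: S1 ∪ S3 ∪ S4 ∪ S5 ∪ S6 = {N1, N2, N3, N4, N5, N6, N7, N8, N9, N10, N11} — every district is covered.
No 4 of the 6 towers cover everything (all 15 combinations miss at least one district), so 5 is optimal.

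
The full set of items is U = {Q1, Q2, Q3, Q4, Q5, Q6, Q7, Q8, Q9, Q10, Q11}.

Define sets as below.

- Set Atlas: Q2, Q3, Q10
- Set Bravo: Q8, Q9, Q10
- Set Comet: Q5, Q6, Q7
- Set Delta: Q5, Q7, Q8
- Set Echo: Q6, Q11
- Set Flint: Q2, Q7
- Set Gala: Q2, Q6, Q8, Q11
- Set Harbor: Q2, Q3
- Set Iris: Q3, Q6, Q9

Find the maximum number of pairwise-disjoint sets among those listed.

Atlas, Delta, Echo are pairwise disjoint (Atlas={Q2,Q3,Q10}; Delta={Q5,Q7,Q8}; Echo={Q6,Q11}).
Every remaining set overlaps one of these, and no 4 of the listed sets are pairwise disjoint, so 3 is the maximum.

3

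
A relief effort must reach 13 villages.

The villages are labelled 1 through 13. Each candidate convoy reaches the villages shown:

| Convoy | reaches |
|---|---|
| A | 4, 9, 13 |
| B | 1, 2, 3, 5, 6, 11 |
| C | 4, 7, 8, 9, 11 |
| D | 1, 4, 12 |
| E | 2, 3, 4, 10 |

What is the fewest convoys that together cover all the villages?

5

Take {A, B, C, D, E}. Their union is {1, 2, 3, 4, 5, 6, 7, 8, 9, 10, 11, 12, 13}, which is all 13 villages.
No 4 of the 5 convoys cover everything (all 5 combinations miss at least one village), so 5 is optimal.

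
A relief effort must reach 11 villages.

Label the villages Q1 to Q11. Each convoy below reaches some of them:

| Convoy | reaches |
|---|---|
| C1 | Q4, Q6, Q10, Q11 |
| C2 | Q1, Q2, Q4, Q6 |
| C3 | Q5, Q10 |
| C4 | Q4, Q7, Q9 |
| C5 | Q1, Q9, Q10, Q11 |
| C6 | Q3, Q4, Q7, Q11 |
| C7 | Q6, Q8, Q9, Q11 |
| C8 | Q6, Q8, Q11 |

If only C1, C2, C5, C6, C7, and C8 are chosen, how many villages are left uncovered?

1

Union of C1, C2, C5, C6, C7, C8 = {Q1, Q2, Q3, Q4, Q6, Q7, Q8, Q9, Q10, Q11}.
Not covered: Q5 — 1 village.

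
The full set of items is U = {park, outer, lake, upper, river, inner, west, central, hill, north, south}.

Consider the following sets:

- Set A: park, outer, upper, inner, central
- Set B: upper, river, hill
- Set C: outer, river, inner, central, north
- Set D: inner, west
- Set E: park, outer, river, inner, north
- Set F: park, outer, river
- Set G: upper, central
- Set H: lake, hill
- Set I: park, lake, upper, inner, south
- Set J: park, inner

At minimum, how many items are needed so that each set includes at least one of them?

The 4 items {park, west, central, hill} hit every set.
The sets D, F, G, H are pairwise disjoint, so any hitting set needs a separate item for each — at least 4. Hence 4 is optimal.

4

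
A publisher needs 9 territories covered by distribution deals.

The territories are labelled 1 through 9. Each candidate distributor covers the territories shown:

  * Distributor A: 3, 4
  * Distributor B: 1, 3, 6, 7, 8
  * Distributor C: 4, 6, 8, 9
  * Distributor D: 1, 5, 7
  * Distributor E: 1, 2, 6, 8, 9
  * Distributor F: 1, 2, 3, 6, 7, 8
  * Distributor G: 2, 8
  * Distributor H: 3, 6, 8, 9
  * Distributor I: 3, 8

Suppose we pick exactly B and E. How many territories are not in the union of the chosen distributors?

2

Union of B, E = {1, 2, 3, 6, 7, 8, 9}.
Not covered: 4, 5 — 2 territories.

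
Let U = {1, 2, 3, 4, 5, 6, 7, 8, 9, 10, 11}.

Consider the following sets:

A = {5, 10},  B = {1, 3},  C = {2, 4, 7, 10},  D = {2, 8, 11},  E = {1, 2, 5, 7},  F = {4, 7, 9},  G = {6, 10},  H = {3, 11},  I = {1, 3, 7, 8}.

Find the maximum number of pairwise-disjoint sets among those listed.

4

A, B, D, F are pairwise disjoint (A={5,10}; B={1,3}; D={2,8,11}; F={4,7,9}).
Every remaining set overlaps one of these, and no 5 of the listed sets are pairwise disjoint, so 4 is the maximum.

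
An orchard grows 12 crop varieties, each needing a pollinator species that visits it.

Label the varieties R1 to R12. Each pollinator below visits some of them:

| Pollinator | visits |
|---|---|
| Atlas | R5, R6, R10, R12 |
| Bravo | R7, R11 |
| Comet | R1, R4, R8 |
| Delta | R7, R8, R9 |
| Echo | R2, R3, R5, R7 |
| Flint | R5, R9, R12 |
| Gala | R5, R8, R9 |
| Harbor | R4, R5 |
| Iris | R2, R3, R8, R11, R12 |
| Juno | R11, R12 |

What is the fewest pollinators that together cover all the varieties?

4

Atlas and Comet and Delta and Iris together: Atlas ∪ Comet ∪ Delta ∪ Iris = {R1, R2, R3, R4, R5, R6, R7, R8, R9, R10, R11, R12} — every variety is covered.
Only Comet contains R1, so Comet is forced; the remaining 9 varieties need at least 3 more pollinators (each remaining pollinator adds at most 4) — so at least 4 pollinators are needed, and 4 is optimal.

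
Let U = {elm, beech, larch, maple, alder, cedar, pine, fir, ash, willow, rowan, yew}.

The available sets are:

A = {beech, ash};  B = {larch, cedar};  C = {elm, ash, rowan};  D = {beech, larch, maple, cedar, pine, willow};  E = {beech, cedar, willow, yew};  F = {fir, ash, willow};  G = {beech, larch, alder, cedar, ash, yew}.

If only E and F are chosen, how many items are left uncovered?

Union of E, F = {beech, cedar, fir, ash, willow, yew}.
Not covered: elm, larch, maple, alder, pine, rowan — 6 items.

6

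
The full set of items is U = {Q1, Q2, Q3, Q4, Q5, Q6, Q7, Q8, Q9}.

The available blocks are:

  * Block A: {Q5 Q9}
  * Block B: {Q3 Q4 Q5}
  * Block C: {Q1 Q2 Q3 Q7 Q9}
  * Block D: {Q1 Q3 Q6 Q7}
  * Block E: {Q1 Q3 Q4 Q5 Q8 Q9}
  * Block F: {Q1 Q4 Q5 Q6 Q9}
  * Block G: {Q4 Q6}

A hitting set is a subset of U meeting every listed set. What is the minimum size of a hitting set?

Take H = {Q3, Q6, Q9}. Each listed block contains at least one of these, so H is a hitting set of size 3.
No choice of 2 items meets every block, so 3 is the minimum.

3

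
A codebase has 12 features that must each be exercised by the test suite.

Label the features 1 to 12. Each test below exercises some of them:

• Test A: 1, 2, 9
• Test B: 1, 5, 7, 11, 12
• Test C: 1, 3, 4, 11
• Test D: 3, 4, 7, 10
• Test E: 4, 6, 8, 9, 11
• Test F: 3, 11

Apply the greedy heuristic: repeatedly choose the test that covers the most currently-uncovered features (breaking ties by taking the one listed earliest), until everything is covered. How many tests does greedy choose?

4

Greedy: pick B (covers 5 new) → pick E (covers 4 new) → pick D (covers 2 new) → pick A (covers 1 new). Total picks: 4.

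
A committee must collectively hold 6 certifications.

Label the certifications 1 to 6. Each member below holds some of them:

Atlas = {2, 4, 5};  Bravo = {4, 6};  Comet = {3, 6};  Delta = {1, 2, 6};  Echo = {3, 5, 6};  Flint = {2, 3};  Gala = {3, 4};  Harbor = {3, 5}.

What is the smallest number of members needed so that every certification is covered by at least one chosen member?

3

Take {Atlas, Delta, Harbor}. Their union is {1, 2, 3, 4, 5, 6}, which is all 6 certifications.
Only Delta contains 1, so Delta is forced; the remaining 3 certifications need at least 2 more members (each remaining member adds at most 2) — so at least 3 members are needed, and 3 is optimal.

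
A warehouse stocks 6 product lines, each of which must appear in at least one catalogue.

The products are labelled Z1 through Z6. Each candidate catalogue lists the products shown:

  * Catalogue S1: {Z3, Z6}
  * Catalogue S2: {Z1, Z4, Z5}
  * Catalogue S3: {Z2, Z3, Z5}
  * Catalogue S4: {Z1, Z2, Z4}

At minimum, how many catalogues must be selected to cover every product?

3

Take {S1, S2, S3}. Their union is {Z1, Z2, Z3, Z4, Z5, Z6}, which is all 6 products.
Only S1 contains Z6, so S1 is forced; the remaining 4 products need at least 2 more catalogues (each remaining catalogue adds at most 3) — so at least 3 catalogues are needed, and 3 is optimal.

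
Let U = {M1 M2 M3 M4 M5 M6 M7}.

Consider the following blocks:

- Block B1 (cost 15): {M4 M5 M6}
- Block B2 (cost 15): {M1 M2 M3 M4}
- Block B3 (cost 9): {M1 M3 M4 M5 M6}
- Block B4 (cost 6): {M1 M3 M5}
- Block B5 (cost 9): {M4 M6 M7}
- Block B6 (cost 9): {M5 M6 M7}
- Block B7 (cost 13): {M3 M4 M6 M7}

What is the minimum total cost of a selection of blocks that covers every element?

B2, B6 together cover every element (B2 ∪ B6 = {M1, M2, M3, M4, M5, M6, M7}); total cost 15 + 9 = 24.
The greedy pick B3, B5, B2 costs 33; no covering selection beats 24.

24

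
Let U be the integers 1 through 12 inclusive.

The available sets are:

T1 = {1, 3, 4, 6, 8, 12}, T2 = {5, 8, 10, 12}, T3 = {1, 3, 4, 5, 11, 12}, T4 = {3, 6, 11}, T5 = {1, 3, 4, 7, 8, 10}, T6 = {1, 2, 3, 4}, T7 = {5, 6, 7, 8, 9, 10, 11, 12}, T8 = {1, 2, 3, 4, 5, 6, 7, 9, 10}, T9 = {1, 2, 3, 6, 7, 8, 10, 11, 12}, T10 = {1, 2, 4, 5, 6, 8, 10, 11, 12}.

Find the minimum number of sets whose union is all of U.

2

Take {T8, T9}. Their union is {1, 2, 3, 4, 5, 6, 7, 8, 9, 10, 11, 12}, which is all 12 elements.
No single set has all 12 elements (the largest, T8, has 9), so 2 is optimal.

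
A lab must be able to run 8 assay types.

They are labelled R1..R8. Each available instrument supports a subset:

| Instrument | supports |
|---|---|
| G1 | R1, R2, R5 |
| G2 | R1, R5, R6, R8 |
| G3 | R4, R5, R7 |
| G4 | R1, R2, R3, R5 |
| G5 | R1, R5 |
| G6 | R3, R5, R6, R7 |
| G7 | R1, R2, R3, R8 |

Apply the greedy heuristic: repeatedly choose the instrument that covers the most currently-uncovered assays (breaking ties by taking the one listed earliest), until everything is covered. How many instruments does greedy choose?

3

Greedy: pick G2 (covers 4 new) → pick G3 (covers 2 new) → pick G4 (covers 2 new). Total picks: 3.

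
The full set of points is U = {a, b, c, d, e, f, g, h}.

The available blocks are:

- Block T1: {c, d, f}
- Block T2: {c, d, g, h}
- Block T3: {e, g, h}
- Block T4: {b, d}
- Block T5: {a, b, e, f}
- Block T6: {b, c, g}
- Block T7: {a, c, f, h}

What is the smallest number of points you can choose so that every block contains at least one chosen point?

3

Take T = {a, d, g}. Each listed block contains at least one of these, so T is a hitting set of size 3.
No choice of 2 points meets every block, so 3 is the minimum.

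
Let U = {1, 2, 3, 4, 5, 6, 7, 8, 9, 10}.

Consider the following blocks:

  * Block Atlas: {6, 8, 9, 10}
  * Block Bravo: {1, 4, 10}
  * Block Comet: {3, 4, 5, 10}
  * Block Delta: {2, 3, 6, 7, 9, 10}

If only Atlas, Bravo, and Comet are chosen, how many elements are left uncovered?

2

Union of Atlas, Bravo, Comet = {1, 3, 4, 5, 6, 8, 9, 10}.
Not covered: 2, 7 — 2 elements.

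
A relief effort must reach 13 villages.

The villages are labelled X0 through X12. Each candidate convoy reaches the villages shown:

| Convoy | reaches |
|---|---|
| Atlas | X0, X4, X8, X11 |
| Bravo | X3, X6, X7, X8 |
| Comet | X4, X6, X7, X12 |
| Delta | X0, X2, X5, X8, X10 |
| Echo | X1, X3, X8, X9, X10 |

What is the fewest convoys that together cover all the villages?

4

Take {Atlas, Comet, Delta, Echo}. Their union is {X0, X1, X2, X3, X4, X5, X6, X7, X8, X9, X10, X11, X12}, which is all 13 villages.
Only Atlas contains X11, so Atlas is forced; the remaining 9 villages need at least 3 more convoys (each remaining convoy adds at most 4) — so at least 4 convoys are needed, and 4 is optimal.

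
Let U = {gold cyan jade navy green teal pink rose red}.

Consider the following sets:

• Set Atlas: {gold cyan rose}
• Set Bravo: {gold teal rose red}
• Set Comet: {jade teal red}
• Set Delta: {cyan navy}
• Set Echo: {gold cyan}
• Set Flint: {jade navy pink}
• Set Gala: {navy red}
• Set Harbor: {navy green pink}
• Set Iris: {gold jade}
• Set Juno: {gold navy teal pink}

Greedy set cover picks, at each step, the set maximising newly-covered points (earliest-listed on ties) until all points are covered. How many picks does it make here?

4

Greedy: pick Bravo (covers 4 new) → pick Flint (covers 3 new) → pick Atlas (covers 1 new) → pick Harbor (covers 1 new). Total picks: 4.
(The true minimum cover uses only 3 sets, so greedy is not optimal here.)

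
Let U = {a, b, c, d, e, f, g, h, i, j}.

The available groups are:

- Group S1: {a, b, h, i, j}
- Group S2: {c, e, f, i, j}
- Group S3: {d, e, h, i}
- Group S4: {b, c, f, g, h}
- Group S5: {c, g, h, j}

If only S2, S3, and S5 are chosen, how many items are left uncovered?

Union of S2, S3, S5 = {c, d, e, f, g, h, i, j}.
Not covered: a, b — 2 items.

2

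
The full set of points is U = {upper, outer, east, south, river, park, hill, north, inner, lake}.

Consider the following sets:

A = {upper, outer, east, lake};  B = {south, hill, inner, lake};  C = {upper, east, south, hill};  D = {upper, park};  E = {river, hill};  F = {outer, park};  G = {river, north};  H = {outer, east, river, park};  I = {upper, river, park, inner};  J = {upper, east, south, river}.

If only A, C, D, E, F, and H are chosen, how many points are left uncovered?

Union of A, C, D, E, F, H = {upper, outer, east, south, river, park, hill, lake}.
Not covered: north, inner — 2 points.

2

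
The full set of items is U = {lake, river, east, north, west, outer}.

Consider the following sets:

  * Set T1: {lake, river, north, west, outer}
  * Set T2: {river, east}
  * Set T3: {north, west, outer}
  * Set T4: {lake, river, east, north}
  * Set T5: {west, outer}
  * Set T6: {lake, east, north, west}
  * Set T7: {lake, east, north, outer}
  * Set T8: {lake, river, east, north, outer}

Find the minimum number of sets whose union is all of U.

T6 and T8 cover everything between them: the union {lake, river, east, north, west, outer} is all of U.
No single set has all 6 items (the largest, T1, has 5), so 2 is optimal.

2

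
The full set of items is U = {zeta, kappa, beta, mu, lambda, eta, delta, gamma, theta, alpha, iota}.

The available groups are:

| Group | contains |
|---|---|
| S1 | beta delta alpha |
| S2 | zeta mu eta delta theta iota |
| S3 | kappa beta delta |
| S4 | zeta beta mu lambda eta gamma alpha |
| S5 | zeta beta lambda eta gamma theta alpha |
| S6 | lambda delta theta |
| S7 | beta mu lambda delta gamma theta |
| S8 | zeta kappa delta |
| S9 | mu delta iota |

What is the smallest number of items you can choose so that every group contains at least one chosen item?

The 2 items {lambda, delta} hit every group.
The groups S5, S9 are pairwise disjoint, so any hitting set needs a separate item for each — at least 2. Hence 2 is optimal.

2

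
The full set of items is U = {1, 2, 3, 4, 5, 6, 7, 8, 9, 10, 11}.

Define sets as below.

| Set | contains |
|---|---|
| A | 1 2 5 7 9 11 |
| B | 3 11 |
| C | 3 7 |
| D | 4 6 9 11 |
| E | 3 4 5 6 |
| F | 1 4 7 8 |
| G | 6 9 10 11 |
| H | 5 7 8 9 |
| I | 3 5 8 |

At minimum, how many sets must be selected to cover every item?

4

A and F and G and I together: A ∪ F ∪ G ∪ I = {1, 2, 3, 4, 5, 6, 7, 8, 9, 10, 11} — every item is covered.
No 3 of the 9 sets cover everything (all 84 combinations miss at least one item), so 4 is optimal.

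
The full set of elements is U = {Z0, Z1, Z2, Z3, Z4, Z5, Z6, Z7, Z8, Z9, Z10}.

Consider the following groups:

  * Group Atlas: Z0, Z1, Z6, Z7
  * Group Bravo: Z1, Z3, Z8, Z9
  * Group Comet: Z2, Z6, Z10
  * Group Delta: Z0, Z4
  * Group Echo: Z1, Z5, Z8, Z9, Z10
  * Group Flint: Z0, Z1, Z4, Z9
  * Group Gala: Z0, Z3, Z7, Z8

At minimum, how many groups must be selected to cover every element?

4

Take {Comet, Delta, Echo, Gala}. Their union is {Z0, Z1, Z2, Z3, Z4, Z5, Z6, Z7, Z8, Z9, Z10}, which is all 11 elements.
No 3 of the 7 groups cover everything (all 35 combinations miss at least one element), so 4 is optimal.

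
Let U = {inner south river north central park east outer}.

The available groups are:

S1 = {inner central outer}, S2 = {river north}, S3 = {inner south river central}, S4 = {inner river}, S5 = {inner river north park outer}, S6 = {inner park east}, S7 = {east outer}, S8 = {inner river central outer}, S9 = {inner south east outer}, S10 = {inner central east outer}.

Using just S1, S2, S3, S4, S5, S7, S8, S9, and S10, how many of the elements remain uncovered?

0

Union of S1, S2, S3, S4, S5, S7, S8, S9, S10 = {inner, south, river, north, central, park, east, outer} — that's every element, so 0 are uncovered.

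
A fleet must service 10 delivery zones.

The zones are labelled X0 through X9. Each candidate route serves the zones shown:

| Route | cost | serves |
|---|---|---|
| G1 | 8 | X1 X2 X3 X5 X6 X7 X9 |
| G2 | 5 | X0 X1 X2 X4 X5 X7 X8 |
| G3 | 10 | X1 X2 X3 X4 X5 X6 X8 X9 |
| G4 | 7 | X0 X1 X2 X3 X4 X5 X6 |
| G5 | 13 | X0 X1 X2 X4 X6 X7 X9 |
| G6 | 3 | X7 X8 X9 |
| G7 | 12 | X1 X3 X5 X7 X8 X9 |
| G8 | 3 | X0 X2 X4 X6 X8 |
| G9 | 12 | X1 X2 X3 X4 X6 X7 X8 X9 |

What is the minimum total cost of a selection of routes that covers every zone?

10

G4, G6 together cover every zone (G4 ∪ G6 = {X0, X1, X2, X3, X4, X5, X6, X7, X8, X9}); total cost 7 + 3 = 10.
The greedy pick G8, G6, G4 costs 13; no covering selection beats 10.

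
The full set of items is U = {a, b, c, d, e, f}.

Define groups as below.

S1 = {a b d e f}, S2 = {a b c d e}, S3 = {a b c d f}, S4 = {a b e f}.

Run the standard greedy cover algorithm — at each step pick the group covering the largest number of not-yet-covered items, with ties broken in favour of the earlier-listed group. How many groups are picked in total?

2

Greedy: pick S1 (covers 5 new) → pick S2 (covers 1 new). Total picks: 2.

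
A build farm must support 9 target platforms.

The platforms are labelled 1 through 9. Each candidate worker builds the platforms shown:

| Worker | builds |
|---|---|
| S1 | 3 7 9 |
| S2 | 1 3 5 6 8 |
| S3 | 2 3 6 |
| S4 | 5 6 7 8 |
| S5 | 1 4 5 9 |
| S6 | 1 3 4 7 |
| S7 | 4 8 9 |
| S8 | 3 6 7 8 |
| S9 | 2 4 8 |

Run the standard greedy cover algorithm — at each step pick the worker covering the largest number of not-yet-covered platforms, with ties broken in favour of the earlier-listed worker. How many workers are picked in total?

Greedy: pick S2 (covers 5 new) → pick S1 (covers 2 new) → pick S9 (covers 2 new). Total picks: 3.

3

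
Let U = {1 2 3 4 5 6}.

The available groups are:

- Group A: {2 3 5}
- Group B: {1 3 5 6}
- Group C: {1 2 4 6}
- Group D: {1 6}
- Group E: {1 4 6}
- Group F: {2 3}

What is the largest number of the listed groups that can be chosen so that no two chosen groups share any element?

2

E, F are pairwise disjoint (E={1,4,6}; F={2,3}).
Every remaining group overlaps one of these, and no 3 of the listed groups are pairwise disjoint, so 2 is the maximum.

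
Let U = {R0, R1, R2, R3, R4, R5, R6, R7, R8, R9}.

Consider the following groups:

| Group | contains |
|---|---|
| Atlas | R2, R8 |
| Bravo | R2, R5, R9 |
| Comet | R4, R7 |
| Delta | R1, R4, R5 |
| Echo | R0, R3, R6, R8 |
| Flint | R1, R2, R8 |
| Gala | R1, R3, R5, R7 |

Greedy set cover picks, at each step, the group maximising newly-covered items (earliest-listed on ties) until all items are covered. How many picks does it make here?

4

Greedy: pick Echo (covers 4 new) → pick Bravo (covers 3 new) → pick Comet (covers 2 new) → pick Delta (covers 1 new). Total picks: 4.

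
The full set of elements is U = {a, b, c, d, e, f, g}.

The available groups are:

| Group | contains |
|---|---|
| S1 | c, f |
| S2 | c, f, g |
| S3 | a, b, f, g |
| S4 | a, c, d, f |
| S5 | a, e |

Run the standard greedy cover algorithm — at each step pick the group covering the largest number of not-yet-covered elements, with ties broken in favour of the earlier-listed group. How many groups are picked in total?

3

Greedy: pick S3 (covers 4 new) → pick S4 (covers 2 new) → pick S5 (covers 1 new). Total picks: 3.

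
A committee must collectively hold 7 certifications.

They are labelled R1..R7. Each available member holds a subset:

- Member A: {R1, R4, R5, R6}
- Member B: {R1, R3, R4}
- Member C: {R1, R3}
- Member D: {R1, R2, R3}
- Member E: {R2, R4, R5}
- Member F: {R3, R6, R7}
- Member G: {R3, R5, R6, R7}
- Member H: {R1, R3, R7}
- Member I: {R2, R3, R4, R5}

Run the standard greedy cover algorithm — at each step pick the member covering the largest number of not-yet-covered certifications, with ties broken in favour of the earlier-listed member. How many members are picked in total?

3

Greedy: pick A (covers 4 new) → pick D (covers 2 new) → pick F (covers 1 new). Total picks: 3.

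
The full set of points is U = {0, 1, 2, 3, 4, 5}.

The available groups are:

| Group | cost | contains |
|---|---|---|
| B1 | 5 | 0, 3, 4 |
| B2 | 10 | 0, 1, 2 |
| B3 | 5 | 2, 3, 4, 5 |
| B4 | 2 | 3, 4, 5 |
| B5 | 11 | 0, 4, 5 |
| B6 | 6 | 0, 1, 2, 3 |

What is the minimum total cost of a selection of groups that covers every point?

8

B4, B6 together cover every point (B4 ∪ B6 = {0, 1, 2, 3, 4, 5}); total cost 2 + 6 = 8.
No covering selection has total cost below 8.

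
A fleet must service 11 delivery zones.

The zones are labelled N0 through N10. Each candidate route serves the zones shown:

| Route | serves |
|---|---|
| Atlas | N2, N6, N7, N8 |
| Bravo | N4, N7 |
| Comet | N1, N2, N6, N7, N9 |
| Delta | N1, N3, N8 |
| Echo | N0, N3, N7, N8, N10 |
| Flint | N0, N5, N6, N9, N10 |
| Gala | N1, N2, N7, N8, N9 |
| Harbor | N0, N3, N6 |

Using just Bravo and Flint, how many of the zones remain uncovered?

4

Union of Bravo, Flint = {N0, N4, N5, N6, N7, N9, N10}.
Not covered: N1, N2, N3, N8 — 4 zones.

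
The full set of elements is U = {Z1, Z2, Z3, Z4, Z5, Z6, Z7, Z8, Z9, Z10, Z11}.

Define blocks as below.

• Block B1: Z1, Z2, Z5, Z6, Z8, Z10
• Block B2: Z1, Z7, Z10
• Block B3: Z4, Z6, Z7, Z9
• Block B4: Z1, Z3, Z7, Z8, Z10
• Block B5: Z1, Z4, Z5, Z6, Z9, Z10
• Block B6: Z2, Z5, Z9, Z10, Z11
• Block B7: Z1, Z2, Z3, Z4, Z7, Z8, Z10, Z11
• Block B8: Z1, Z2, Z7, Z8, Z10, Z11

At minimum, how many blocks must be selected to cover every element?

2

Take {B5, B7}. Their union is {Z1, Z2, Z3, Z4, Z5, Z6, Z7, Z8, Z9, Z10, Z11}, which is all 11 elements.
No single block has all 11 elements (the largest, B7, has 8), so 2 is optimal.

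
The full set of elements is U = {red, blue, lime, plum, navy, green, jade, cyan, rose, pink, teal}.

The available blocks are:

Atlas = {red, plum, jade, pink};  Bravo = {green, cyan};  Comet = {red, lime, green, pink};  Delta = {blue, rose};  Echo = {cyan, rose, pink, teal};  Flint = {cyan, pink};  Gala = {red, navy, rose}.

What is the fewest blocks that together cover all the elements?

Atlas, Comet, Delta, Echo, and Gala cover everything between them: the union {red, blue, lime, plum, navy, green, jade, cyan, rose, pink, teal} is all of U.
No 4 of the 7 blocks cover everything (all 35 combinations miss at least one element), so 5 is optimal.

5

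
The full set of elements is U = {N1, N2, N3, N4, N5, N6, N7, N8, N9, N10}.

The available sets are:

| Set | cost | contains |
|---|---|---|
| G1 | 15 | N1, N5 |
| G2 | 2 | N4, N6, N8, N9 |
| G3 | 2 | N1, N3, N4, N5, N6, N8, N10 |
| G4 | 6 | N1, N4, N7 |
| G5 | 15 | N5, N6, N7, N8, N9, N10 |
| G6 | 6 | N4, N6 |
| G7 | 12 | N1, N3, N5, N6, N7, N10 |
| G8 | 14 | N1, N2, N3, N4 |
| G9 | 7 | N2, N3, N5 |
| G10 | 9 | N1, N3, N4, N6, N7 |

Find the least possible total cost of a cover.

17

G2, G3, G4, G9 together cover every element (G2 ∪ G3 ∪ G4 ∪ G9 = {N1, N2, N3, N4, N5, N6, N7, N8, N9, N10}); total cost 2 + 2 + 6 + 7 = 17.
No covering selection has total cost below 17.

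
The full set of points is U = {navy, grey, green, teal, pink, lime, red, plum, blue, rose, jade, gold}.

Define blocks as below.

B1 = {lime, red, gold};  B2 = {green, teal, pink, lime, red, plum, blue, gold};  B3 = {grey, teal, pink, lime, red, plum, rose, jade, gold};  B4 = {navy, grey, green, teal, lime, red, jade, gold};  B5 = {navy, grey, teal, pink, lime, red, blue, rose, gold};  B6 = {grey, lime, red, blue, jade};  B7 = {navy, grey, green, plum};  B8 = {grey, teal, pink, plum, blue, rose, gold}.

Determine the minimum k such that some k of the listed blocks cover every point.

Take {B4, B8}. Their union is {navy, grey, green, teal, pink, lime, red, plum, blue, rose, jade, gold}, which is all 12 points.
No single block has all 12 points (the largest, B3, has 9), so 2 is optimal.

2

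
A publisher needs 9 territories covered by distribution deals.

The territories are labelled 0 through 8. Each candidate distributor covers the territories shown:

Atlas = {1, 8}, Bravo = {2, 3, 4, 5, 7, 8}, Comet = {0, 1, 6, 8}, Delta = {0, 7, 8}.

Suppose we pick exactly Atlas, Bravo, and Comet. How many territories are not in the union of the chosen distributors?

Union of Atlas, Bravo, Comet = {0, 1, 2, 3, 4, 5, 6, 7, 8} — that's every territory, so 0 are uncovered.

0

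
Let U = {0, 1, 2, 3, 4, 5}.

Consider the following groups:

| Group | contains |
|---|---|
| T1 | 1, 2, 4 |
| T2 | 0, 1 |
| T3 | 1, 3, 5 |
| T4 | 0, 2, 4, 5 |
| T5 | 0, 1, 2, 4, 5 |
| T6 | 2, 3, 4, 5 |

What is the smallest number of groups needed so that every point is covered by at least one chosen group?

2

T5 and T6 together: T5 ∪ T6 = {0, 1, 2, 3, 4, 5} — every point is covered.
No single group has all 6 points (the largest, T5, has 5), so 2 is optimal.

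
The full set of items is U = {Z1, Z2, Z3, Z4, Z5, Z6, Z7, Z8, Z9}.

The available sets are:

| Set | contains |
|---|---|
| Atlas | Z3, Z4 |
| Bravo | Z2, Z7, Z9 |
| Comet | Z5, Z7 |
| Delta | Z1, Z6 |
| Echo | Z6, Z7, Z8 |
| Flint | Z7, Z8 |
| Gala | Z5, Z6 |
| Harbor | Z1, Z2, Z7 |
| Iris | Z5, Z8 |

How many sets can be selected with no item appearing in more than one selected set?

4

Atlas, Bravo, Delta, Iris are pairwise disjoint (Atlas={Z3,Z4}; Bravo={Z2,Z7,Z9}; Delta={Z1,Z6}; Iris={Z5,Z8}).
Every remaining set overlaps one of these, and no 5 of the listed sets are pairwise disjoint, so 4 is the maximum.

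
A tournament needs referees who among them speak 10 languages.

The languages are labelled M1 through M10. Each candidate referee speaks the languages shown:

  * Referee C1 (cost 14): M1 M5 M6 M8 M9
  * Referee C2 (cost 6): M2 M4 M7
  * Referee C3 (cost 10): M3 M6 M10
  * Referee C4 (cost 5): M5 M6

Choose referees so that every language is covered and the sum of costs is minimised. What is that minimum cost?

C1, C2, C3 together cover every language (C1 ∪ C2 ∪ C3 = {M1, M2, M3, M4, M5, M6, M7, M8, M9, M10}); total cost 14 + 6 + 10 = 30.
The greedy pick C2, C4, C1, C3 costs 35; no covering selection beats 30.

30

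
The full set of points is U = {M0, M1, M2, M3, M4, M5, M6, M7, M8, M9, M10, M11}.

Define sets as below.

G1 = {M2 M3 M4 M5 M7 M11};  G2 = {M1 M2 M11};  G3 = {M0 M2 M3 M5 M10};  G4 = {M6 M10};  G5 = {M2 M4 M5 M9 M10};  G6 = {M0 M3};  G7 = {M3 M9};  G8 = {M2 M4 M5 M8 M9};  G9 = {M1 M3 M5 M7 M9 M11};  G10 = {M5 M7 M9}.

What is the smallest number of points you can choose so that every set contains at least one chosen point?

4

H = {M0, M2, M9, M10} meets every set (each contains at least one member of H), and |H| = 4.
The sets G2, G4, G6, G10 are pairwise disjoint, so any hitting set needs a separate point for each — at least 4. Hence 4 is optimal.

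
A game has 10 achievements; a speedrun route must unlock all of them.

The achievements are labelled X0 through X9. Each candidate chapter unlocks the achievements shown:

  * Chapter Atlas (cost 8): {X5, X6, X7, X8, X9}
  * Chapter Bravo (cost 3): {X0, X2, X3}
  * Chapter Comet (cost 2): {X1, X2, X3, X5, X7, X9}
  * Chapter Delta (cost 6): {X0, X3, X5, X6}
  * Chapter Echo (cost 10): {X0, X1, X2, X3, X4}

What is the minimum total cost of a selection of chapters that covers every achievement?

Atlas, Echo together cover every achievement (Atlas ∪ Echo = {X0, X1, X2, X3, X4, X5, X6, X7, X8, X9}); total cost 8 + 10 = 18.
The greedy pick Comet, Bravo, Atlas, Echo costs 23; no covering selection beats 18.

18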